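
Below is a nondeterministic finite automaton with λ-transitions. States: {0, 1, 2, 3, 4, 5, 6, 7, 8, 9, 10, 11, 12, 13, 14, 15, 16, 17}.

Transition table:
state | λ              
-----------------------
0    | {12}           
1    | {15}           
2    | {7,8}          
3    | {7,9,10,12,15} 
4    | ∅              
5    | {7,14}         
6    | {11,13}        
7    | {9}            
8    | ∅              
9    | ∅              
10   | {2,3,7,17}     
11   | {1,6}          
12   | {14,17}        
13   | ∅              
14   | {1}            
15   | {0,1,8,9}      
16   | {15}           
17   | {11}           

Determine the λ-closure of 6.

Start with {6}.
From 6 via λ: add 11, 13.
From 11 via λ: add 1.
From 1 via λ: add 15.
From 15 via λ: add 0, 8, 9.
From 0 via λ: add 12.
From 12 via λ: add 14, 17.
No new states can be added; the closed set is {0, 1, 6, 8, 9, 11, 12, 13, 14, 15, 17}.

{0, 1, 6, 8, 9, 11, 12, 13, 14, 15, 17}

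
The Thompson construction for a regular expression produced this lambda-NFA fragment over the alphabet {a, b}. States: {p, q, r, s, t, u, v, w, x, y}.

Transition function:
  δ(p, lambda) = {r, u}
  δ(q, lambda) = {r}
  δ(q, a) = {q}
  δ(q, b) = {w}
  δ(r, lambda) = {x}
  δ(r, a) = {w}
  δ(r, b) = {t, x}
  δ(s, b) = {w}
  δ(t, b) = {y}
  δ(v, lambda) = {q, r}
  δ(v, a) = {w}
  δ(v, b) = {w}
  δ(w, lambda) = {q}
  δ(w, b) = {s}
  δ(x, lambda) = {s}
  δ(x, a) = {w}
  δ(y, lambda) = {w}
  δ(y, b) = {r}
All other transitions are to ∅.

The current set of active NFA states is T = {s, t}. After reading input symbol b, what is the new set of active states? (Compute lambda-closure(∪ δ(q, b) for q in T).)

{q, r, s, w, x, y}

s on b → {w}.
t on b → {y}.
Union after reading b: {w, y}.
Now take the lambda-closure:
From w via lambda: add q.
From q via lambda: add r.
From r via lambda: add x.
From x via lambda: add s.
No new states can be added; the closed set is {q, r, s, w, x, y}.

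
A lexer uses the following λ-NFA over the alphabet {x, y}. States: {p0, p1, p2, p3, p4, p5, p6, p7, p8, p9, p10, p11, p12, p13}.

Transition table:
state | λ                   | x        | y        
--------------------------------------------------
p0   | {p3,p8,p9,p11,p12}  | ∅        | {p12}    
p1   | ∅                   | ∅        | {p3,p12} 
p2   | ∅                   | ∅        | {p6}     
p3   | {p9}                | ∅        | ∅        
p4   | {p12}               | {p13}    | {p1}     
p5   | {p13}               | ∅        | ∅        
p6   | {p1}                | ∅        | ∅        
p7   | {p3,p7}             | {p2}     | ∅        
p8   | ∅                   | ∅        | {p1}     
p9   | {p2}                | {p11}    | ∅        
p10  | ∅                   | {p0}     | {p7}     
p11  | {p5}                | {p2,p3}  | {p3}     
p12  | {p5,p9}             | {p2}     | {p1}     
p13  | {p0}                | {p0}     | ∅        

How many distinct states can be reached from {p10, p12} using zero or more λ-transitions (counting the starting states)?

Start with {p10, p12}.
From p12 via λ: add p5, p9.
From p5 via λ: add p13.
From p9 via λ: add p2.
From p13 via λ: add p0.
From p0 via λ: add p3, p8, p11.
λ-closure = {p0, p2, p3, p5, p8, p9, p10, p11, p12, p13}, which has 10 states.

10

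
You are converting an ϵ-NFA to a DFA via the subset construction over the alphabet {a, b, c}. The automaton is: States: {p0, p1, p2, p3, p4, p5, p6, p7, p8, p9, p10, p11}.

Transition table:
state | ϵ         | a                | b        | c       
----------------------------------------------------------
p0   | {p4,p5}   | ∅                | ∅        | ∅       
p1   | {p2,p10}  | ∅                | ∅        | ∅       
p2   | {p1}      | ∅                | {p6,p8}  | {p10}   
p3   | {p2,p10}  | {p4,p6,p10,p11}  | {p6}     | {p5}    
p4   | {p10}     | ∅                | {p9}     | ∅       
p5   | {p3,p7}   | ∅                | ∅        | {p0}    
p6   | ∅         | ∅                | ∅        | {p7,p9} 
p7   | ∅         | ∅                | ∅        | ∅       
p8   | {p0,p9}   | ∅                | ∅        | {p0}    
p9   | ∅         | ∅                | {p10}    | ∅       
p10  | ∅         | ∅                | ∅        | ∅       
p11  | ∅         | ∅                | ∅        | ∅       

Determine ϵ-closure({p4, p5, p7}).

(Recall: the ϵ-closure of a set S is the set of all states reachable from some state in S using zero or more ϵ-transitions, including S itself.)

Start with {p4, p5, p7}.
From p4 via ϵ: add p10.
From p5 via ϵ: add p3.
From p3 via ϵ: add p2.
From p2 via ϵ: add p1.
No new states can be added; the closed set is {p1, p2, p3, p4, p5, p7, p10}.

{p1, p2, p3, p4, p5, p7, p10}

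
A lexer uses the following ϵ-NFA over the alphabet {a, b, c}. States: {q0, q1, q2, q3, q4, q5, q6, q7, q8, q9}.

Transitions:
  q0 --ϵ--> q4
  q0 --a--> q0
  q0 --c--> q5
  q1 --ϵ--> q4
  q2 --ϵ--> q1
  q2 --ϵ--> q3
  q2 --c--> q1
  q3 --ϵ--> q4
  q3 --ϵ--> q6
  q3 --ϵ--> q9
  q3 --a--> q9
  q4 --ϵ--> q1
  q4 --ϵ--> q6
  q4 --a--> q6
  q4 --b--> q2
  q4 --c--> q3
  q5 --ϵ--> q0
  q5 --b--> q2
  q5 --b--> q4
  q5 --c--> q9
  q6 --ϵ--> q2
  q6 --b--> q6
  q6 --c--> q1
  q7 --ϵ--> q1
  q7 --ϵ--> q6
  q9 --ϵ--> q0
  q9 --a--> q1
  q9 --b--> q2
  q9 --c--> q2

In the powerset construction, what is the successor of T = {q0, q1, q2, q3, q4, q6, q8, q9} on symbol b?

q4 on b → {q2}.
q6 on b → {q6}.
q9 on b → {q2}.
No b-transition from q0, q1, q2, q3, q8.
Union after reading b: {q2, q6}.
Now take the ϵ-closure:
From q2 via ϵ: add q1, q3.
From q1 via ϵ: add q4.
From q3 via ϵ: add q9.
From q9 via ϵ: add q0.
No new states can be added; the closed set is {q0, q1, q2, q3, q4, q6, q9}.

{q0, q1, q2, q3, q4, q6, q9}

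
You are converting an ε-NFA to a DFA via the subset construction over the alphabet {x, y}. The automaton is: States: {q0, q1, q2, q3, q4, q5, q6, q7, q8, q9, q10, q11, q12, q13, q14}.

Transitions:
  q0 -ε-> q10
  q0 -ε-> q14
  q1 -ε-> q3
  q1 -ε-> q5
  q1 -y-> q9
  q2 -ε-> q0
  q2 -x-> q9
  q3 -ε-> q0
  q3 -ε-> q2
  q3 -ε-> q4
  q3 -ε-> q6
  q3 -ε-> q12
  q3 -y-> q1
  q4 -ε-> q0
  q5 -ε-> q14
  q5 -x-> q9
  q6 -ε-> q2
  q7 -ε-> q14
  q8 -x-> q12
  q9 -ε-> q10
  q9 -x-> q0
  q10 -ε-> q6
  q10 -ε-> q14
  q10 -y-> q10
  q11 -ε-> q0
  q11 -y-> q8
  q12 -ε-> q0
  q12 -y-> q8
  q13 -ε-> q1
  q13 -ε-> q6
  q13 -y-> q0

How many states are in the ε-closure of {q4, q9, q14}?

Start with {q4, q9, q14}.
From q4 via ε: add q0.
From q9 via ε: add q10.
From q10 via ε: add q6.
From q6 via ε: add q2.
ε-closure = {q0, q2, q4, q6, q9, q10, q14}, which has 7 states.

7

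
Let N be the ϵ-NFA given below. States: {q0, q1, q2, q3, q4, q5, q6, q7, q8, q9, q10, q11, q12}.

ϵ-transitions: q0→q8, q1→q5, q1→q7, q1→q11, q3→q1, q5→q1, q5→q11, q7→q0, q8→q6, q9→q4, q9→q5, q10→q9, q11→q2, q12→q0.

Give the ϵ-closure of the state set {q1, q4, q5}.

Start with {q1, q4, q5}.
From q1 via ϵ: add q7, q11.
From q7 via ϵ: add q0.
From q11 via ϵ: add q2.
From q0 via ϵ: add q8.
From q8 via ϵ: add q6.
No new states can be added; the closed set is {q0, q1, q2, q4, q5, q6, q7, q8, q11}.

{q0, q1, q2, q4, q5, q6, q7, q8, q11}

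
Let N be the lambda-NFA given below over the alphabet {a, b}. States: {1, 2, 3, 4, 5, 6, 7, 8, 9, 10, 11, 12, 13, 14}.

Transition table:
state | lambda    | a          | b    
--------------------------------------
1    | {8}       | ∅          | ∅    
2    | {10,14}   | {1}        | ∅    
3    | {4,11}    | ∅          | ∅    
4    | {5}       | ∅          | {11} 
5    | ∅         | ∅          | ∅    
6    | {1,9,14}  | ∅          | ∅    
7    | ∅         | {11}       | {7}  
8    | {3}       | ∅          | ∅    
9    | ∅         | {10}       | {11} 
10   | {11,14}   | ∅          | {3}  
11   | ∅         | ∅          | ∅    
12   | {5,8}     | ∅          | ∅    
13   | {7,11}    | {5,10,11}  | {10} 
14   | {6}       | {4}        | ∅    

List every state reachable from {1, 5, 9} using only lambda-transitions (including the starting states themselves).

{1, 3, 4, 5, 8, 9, 11}

Start with {1, 5, 9}.
From 1 via lambda: add 8.
From 8 via lambda: add 3.
From 3 via lambda: add 4, 11.
No new states can be added; the closed set is {1, 3, 4, 5, 8, 9, 11}.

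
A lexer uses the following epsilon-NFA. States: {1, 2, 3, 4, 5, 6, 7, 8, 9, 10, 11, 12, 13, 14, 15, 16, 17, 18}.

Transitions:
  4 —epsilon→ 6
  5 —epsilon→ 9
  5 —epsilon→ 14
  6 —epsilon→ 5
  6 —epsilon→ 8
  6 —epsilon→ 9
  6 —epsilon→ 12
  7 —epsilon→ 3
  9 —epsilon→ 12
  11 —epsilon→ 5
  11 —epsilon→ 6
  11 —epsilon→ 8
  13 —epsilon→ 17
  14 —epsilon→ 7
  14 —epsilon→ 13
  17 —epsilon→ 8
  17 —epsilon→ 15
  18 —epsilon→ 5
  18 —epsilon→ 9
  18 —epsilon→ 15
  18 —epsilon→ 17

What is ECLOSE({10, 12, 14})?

Start with {10, 12, 14}.
From 14 via epsilon: add 7, 13.
From 7 via epsilon: add 3.
From 13 via epsilon: add 17.
From 17 via epsilon: add 8, 15.
No new states can be added; the closed set is {3, 7, 8, 10, 12, 13, 14, 15, 17}.

{3, 7, 8, 10, 12, 13, 14, 15, 17}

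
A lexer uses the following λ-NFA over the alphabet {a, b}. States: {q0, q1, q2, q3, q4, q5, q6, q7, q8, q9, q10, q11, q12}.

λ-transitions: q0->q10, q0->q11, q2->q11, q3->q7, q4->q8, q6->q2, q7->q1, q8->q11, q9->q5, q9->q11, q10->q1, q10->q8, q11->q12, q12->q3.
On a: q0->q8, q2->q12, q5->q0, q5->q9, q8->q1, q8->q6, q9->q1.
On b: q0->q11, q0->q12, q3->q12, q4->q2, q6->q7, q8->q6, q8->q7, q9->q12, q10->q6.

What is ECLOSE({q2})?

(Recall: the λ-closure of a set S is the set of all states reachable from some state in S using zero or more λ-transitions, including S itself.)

Start with {q2}.
From q2 via λ: add q11.
From q11 via λ: add q12.
From q12 via λ: add q3.
From q3 via λ: add q7.
From q7 via λ: add q1.
No new states can be added; the closed set is {q1, q2, q3, q7, q11, q12}.

{q1, q2, q3, q7, q11, q12}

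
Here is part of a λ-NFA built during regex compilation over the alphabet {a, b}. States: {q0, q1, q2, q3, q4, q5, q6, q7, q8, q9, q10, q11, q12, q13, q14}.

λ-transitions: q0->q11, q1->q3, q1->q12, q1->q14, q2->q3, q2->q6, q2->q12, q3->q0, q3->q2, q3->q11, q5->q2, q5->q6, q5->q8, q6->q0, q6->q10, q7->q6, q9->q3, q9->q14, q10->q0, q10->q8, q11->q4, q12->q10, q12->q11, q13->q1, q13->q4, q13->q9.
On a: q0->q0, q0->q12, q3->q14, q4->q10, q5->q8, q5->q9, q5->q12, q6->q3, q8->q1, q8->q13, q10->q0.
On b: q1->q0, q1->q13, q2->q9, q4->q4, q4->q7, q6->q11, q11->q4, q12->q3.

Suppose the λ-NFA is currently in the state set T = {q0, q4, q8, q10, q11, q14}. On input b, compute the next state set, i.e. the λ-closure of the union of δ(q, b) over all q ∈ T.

{q0, q4, q6, q7, q8, q10, q11}

q4 on b → {q4, q7}.
q11 on b → {q4}.
No b-transition from q0, q8, q10, q14.
Union after reading b: {q4, q7}.
Now take the λ-closure:
From q7 via λ: add q6.
From q6 via λ: add q0, q10.
From q0 via λ: add q11.
From q10 via λ: add q8.
No new states can be added; the closed set is {q0, q4, q6, q7, q8, q10, q11}.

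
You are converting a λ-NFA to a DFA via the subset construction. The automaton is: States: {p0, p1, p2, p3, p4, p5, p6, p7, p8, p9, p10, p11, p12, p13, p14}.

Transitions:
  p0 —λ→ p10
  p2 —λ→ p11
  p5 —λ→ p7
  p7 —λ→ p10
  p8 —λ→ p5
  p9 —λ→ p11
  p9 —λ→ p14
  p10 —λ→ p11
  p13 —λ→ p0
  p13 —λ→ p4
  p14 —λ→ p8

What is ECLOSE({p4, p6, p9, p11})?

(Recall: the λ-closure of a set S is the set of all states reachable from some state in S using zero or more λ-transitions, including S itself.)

Start with {p4, p6, p9, p11}.
From p9 via λ: add p14.
From p14 via λ: add p8.
From p8 via λ: add p5.
From p5 via λ: add p7.
From p7 via λ: add p10.
No new states can be added; the closed set is {p4, p5, p6, p7, p8, p9, p10, p11, p14}.

{p4, p5, p6, p7, p8, p9, p10, p11, p14}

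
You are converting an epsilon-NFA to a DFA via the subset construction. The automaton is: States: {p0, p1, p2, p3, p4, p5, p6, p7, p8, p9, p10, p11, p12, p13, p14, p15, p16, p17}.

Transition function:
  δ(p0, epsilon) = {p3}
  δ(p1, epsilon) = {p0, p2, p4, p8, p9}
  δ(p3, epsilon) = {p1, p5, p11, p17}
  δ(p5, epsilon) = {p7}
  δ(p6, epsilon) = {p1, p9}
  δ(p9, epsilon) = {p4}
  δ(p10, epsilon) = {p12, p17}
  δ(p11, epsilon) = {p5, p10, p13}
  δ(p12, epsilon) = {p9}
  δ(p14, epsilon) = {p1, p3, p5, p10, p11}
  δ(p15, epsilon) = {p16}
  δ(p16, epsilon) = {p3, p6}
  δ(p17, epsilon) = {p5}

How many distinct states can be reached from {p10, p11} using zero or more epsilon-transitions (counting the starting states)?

9

Start with {p10, p11}.
From p10 via epsilon: add p12, p17.
From p11 via epsilon: add p5, p13.
From p5 via epsilon: add p7.
From p12 via epsilon: add p9.
From p9 via epsilon: add p4.
epsilon-closure = {p4, p5, p7, p9, p10, p11, p12, p13, p17}, which has 9 states.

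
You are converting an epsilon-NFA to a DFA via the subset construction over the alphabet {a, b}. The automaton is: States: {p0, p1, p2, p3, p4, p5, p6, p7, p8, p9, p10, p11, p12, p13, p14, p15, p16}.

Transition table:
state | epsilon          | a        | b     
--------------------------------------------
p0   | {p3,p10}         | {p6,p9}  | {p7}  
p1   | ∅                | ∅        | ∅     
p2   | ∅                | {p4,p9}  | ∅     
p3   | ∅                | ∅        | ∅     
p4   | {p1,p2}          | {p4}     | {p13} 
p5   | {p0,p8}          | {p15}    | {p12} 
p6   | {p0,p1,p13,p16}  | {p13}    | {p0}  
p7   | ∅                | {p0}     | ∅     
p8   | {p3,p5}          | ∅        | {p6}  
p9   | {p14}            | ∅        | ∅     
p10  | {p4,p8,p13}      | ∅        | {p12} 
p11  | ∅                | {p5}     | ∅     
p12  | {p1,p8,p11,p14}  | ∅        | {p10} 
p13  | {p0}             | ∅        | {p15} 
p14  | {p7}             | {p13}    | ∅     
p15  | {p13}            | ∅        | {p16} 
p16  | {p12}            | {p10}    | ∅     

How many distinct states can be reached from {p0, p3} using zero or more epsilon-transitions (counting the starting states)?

9

Start with {p0, p3}.
From p0 via epsilon: add p10.
From p10 via epsilon: add p4, p8, p13.
From p4 via epsilon: add p1, p2.
From p8 via epsilon: add p5.
epsilon-closure = {p0, p1, p2, p3, p4, p5, p8, p10, p13}, which has 9 states.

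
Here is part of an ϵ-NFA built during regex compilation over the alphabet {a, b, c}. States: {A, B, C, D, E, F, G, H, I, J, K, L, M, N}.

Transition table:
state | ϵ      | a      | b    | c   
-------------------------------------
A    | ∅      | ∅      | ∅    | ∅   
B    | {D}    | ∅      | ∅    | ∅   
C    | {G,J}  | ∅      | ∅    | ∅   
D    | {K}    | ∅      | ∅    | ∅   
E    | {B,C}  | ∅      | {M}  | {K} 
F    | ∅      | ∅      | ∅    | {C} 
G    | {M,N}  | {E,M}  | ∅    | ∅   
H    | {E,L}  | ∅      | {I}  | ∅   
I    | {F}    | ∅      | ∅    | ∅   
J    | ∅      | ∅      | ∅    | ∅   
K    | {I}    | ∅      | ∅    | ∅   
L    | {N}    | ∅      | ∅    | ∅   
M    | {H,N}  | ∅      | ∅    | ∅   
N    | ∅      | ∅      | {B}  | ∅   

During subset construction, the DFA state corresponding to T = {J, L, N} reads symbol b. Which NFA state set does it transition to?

N on b → {B}.
No b-transition from J, L.
Union after reading b: {B}.
Now take the ϵ-closure:
From B via ϵ: add D.
From D via ϵ: add K.
From K via ϵ: add I.
From I via ϵ: add F.
No new states can be added; the closed set is {B, D, F, I, K}.

{B, D, F, I, K}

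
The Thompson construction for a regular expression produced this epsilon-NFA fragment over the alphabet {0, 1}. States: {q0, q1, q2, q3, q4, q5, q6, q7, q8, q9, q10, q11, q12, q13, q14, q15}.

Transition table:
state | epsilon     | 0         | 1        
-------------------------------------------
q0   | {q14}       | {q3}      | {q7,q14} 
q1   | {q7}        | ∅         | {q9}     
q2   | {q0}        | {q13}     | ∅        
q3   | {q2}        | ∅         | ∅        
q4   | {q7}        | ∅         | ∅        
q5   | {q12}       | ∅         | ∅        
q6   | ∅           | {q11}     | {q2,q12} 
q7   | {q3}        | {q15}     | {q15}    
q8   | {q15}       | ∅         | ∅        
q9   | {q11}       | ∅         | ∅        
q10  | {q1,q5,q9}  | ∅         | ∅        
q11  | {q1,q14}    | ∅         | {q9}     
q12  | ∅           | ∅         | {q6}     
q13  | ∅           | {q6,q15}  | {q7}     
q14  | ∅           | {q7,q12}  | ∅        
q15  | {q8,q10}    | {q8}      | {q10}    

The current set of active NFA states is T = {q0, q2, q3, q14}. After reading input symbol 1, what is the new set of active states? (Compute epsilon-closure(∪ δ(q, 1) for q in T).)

{q0, q2, q3, q7, q14}

q0 on 1 → {q7, q14}.
No 1-transition from q2, q3, q14.
Union after reading 1: {q7, q14}.
Now take the epsilon-closure:
From q7 via epsilon: add q3.
From q3 via epsilon: add q2.
From q2 via epsilon: add q0.
No new states can be added; the closed set is {q0, q2, q3, q7, q14}.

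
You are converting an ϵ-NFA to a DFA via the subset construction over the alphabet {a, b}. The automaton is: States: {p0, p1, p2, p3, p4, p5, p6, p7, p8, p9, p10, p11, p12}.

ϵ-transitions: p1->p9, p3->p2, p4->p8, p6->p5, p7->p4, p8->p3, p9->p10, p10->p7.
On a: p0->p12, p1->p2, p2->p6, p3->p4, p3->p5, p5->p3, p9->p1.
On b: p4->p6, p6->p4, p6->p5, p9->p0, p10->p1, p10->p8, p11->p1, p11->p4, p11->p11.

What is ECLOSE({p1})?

Start with {p1}.
From p1 via ϵ: add p9.
From p9 via ϵ: add p10.
From p10 via ϵ: add p7.
From p7 via ϵ: add p4.
From p4 via ϵ: add p8.
From p8 via ϵ: add p3.
From p3 via ϵ: add p2.
No new states can be added; the closed set is {p1, p2, p3, p4, p7, p8, p9, p10}.

{p1, p2, p3, p4, p7, p8, p9, p10}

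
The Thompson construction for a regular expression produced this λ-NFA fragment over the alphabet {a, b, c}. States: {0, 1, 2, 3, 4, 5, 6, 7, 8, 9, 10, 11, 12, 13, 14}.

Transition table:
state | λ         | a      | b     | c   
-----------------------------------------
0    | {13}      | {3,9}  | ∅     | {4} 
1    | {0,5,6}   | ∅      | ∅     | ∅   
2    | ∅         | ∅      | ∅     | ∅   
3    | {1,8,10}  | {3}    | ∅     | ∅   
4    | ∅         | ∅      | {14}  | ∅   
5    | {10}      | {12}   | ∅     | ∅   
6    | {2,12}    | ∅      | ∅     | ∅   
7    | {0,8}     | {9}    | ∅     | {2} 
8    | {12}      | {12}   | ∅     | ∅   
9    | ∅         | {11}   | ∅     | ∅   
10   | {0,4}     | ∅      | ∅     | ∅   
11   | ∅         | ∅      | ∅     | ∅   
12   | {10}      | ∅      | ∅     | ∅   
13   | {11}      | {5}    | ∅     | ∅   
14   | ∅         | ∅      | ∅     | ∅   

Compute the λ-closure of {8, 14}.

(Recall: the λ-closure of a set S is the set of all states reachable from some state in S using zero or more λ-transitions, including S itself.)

{0, 4, 8, 10, 11, 12, 13, 14}

Start with {8, 14}.
From 8 via λ: add 12.
From 12 via λ: add 10.
From 10 via λ: add 0, 4.
From 0 via λ: add 13.
From 13 via λ: add 11.
No new states can be added; the closed set is {0, 4, 8, 10, 11, 12, 13, 14}.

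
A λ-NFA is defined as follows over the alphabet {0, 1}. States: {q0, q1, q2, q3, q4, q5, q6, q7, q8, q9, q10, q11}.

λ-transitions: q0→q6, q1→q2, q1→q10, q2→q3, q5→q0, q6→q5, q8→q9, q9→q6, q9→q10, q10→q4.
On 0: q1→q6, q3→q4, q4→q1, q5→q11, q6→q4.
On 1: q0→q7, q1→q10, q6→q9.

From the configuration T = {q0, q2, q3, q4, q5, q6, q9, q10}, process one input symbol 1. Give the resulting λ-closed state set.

{q0, q4, q5, q6, q7, q9, q10}

q0 on 1 → {q7}.
q6 on 1 → {q9}.
No 1-transition from q2, q3, q4, q5, q9, q10.
Union after reading 1: {q7, q9}.
Now take the λ-closure:
From q9 via λ: add q6, q10.
From q6 via λ: add q5.
From q10 via λ: add q4.
From q5 via λ: add q0.
No new states can be added; the closed set is {q0, q4, q5, q6, q7, q9, q10}.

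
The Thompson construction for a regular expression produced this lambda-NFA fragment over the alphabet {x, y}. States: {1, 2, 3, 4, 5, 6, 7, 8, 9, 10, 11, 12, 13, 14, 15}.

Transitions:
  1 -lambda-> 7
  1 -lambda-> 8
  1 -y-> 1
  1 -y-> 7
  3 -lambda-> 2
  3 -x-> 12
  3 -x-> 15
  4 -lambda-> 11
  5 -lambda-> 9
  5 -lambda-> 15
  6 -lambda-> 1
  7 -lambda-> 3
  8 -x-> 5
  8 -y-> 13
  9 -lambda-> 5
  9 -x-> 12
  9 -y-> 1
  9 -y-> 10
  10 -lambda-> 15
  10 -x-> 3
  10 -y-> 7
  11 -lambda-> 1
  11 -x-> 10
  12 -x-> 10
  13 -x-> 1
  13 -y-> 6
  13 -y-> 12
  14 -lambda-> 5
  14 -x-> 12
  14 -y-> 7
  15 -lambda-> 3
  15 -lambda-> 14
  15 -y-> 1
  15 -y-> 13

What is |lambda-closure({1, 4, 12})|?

8

Start with {1, 4, 12}.
From 1 via lambda: add 7, 8.
From 4 via lambda: add 11.
From 7 via lambda: add 3.
From 3 via lambda: add 2.
lambda-closure = {1, 2, 3, 4, 7, 8, 11, 12}, which has 8 states.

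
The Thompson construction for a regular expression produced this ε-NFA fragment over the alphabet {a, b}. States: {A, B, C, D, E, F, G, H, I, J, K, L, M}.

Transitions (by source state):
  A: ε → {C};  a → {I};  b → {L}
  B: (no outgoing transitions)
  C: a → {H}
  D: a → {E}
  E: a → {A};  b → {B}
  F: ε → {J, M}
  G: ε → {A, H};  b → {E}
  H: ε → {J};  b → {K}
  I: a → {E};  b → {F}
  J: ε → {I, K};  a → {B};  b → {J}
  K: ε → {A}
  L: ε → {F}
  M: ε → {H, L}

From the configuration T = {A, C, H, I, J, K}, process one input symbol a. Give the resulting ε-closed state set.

{A, B, C, E, H, I, J, K}

A on a → {I}.
C on a → {H}.
I on a → {E}.
J on a → {B}.
No a-transition from H, K.
Union after reading a: {B, E, H, I}.
Now take the ε-closure:
From H via ε: add J.
From J via ε: add K.
From K via ε: add A.
From A via ε: add C.
No new states can be added; the closed set is {A, B, C, E, H, I, J, K}.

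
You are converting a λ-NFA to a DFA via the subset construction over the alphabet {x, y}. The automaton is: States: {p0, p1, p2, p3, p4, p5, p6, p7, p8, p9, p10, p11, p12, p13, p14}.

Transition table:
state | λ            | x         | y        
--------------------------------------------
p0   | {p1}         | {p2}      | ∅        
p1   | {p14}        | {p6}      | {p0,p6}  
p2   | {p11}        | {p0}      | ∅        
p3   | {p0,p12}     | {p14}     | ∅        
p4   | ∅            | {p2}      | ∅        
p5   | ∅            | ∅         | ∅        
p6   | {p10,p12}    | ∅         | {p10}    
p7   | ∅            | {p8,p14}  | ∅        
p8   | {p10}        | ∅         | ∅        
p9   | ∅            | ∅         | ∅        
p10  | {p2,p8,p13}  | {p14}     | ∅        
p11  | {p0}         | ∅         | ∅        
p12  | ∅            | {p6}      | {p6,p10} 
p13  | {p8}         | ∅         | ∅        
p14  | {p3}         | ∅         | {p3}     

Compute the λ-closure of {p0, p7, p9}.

{p0, p1, p3, p7, p9, p12, p14}

Start with {p0, p7, p9}.
From p0 via λ: add p1.
From p1 via λ: add p14.
From p14 via λ: add p3.
From p3 via λ: add p12.
No new states can be added; the closed set is {p0, p1, p3, p7, p9, p12, p14}.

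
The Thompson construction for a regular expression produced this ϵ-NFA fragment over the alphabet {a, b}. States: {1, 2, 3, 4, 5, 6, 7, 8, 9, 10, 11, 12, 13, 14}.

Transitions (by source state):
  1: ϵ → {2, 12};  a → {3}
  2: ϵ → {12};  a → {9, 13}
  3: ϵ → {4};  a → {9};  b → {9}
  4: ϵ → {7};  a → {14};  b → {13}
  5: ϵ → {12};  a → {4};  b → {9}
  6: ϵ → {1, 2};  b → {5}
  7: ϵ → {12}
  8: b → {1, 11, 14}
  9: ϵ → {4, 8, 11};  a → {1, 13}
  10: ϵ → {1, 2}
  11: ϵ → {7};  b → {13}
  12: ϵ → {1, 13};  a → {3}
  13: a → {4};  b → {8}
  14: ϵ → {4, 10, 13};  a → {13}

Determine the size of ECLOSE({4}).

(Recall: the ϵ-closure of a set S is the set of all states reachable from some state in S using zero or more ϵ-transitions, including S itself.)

6

Start with {4}.
From 4 via ϵ: add 7.
From 7 via ϵ: add 12.
From 12 via ϵ: add 1, 13.
From 1 via ϵ: add 2.
ϵ-closure = {1, 2, 4, 7, 12, 13}, which has 6 states.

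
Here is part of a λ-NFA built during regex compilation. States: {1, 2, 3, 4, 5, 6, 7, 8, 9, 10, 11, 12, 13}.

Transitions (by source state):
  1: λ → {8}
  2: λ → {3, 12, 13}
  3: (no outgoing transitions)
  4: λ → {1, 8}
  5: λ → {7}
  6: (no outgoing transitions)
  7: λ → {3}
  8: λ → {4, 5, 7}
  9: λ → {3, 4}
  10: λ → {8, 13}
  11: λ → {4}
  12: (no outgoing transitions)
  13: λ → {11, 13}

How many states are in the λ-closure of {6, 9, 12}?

9

Start with {6, 9, 12}.
From 9 via λ: add 3, 4.
From 4 via λ: add 1, 8.
From 8 via λ: add 5, 7.
λ-closure = {1, 3, 4, 5, 6, 7, 8, 9, 12}, which has 9 states.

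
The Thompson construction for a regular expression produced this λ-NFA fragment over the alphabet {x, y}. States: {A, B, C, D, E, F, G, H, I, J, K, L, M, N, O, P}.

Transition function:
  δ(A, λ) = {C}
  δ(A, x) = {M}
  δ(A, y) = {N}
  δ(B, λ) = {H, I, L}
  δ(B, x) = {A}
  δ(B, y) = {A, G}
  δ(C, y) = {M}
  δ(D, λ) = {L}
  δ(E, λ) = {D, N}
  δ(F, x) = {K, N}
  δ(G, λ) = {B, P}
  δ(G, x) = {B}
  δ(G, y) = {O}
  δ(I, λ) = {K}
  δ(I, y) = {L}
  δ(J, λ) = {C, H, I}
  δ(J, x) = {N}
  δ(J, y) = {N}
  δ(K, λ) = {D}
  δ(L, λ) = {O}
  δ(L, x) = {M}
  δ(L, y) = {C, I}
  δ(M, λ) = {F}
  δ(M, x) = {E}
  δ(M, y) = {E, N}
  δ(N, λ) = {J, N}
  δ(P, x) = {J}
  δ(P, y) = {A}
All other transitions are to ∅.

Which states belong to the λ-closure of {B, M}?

{B, D, F, H, I, K, L, M, O}

Start with {B, M}.
From B via λ: add H, I, L.
From M via λ: add F.
From I via λ: add K.
From L via λ: add O.
From K via λ: add D.
No new states can be added; the closed set is {B, D, F, H, I, K, L, M, O}.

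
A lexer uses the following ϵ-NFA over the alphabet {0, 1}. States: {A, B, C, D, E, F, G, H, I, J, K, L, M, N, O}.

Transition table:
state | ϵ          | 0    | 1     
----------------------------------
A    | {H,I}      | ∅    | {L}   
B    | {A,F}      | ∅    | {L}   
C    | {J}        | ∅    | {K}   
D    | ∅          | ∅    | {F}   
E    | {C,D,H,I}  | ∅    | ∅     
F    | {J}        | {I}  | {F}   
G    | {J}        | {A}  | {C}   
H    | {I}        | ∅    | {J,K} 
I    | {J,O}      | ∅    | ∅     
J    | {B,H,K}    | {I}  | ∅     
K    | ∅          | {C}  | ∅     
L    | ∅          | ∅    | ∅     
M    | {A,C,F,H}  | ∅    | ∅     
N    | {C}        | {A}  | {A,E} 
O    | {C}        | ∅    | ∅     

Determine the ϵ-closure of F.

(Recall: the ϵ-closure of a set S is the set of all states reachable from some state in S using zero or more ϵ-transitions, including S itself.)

{A, B, C, F, H, I, J, K, O}

Start with {F}.
From F via ϵ: add J.
From J via ϵ: add B, H, K.
From B via ϵ: add A.
From H via ϵ: add I.
From I via ϵ: add O.
From O via ϵ: add C.
No new states can be added; the closed set is {A, B, C, F, H, I, J, K, O}.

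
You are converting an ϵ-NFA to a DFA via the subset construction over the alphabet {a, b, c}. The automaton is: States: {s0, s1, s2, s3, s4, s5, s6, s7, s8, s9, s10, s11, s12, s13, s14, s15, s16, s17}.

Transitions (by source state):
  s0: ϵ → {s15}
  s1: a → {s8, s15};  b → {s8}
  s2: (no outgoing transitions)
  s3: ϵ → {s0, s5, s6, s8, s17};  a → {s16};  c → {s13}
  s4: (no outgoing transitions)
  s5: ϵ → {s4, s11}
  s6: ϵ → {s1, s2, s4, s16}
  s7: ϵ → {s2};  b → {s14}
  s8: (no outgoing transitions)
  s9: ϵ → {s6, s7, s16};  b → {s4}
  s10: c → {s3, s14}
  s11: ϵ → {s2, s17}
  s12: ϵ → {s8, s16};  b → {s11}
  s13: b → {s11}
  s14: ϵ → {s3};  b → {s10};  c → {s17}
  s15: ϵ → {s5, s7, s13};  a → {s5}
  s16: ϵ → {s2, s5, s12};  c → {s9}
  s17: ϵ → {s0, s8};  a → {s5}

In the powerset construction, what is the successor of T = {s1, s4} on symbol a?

s1 on a → {s8, s15}.
No a-transition from s4.
Union after reading a: {s8, s15}.
Now take the ϵ-closure:
From s15 via ϵ: add s5, s7, s13.
From s5 via ϵ: add s4, s11.
From s7 via ϵ: add s2.
From s11 via ϵ: add s17.
From s17 via ϵ: add s0.
No new states can be added; the closed set is {s0, s2, s4, s5, s7, s8, s11, s13, s15, s17}.

{s0, s2, s4, s5, s7, s8, s11, s13, s15, s17}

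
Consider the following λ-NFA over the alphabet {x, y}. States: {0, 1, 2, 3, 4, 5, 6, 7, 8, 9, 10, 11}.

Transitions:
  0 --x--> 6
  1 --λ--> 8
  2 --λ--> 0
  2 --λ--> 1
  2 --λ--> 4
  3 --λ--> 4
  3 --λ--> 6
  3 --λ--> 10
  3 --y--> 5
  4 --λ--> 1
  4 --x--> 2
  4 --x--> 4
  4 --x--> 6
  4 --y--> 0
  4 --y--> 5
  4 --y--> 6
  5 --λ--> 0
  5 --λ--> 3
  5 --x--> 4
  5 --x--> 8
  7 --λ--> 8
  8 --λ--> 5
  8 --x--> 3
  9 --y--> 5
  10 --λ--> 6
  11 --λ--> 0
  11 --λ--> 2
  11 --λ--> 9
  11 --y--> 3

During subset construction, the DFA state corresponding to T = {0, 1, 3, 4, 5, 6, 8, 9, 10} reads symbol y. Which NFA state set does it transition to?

3 on y → {5}.
4 on y → {0, 5, 6}.
9 on y → {5}.
No y-transition from 0, 1, 5, 6, 8, 10.
Union after reading y: {0, 5, 6}.
Now take the λ-closure:
From 5 via λ: add 3.
From 3 via λ: add 4, 10.
From 4 via λ: add 1.
From 1 via λ: add 8.
No new states can be added; the closed set is {0, 1, 3, 4, 5, 6, 8, 10}.

{0, 1, 3, 4, 5, 6, 8, 10}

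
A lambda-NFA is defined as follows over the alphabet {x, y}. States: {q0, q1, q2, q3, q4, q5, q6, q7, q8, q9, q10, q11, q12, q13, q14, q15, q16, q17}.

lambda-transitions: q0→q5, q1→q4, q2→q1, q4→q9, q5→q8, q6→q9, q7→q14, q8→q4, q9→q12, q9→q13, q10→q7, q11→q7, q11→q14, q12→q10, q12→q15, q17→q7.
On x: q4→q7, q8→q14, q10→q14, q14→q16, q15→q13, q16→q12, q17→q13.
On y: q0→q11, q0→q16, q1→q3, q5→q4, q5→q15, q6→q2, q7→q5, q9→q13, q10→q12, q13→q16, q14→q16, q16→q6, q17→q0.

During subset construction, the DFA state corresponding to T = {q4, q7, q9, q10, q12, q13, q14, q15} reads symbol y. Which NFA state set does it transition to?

{q4, q5, q7, q8, q9, q10, q12, q13, q14, q15, q16}

q7 on y → {q5}.
q9 on y → {q13}.
q10 on y → {q12}.
q13 on y → {q16}.
q14 on y → {q16}.
No y-transition from q4, q12, q15.
Union after reading y: {q5, q12, q13, q16}.
Now take the lambda-closure:
From q5 via lambda: add q8.
From q12 via lambda: add q10, q15.
From q8 via lambda: add q4.
From q10 via lambda: add q7.
From q4 via lambda: add q9.
From q7 via lambda: add q14.
No new states can be added; the closed set is {q4, q5, q7, q8, q9, q10, q12, q13, q14, q15, q16}.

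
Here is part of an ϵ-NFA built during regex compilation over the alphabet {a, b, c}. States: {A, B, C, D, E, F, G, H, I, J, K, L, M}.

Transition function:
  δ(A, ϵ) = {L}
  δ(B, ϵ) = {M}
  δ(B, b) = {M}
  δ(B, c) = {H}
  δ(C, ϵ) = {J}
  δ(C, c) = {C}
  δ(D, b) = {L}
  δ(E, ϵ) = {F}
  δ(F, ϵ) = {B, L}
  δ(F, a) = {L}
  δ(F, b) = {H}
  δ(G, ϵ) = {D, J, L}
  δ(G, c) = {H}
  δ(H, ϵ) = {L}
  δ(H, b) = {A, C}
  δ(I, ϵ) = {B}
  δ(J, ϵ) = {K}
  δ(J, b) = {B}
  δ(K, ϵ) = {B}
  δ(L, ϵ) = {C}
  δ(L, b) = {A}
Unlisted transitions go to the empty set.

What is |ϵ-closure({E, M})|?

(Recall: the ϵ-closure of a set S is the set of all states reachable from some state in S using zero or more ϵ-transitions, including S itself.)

Start with {E, M}.
From E via ϵ: add F.
From F via ϵ: add B, L.
From L via ϵ: add C.
From C via ϵ: add J.
From J via ϵ: add K.
ϵ-closure = {B, C, E, F, J, K, L, M}, which has 8 states.

8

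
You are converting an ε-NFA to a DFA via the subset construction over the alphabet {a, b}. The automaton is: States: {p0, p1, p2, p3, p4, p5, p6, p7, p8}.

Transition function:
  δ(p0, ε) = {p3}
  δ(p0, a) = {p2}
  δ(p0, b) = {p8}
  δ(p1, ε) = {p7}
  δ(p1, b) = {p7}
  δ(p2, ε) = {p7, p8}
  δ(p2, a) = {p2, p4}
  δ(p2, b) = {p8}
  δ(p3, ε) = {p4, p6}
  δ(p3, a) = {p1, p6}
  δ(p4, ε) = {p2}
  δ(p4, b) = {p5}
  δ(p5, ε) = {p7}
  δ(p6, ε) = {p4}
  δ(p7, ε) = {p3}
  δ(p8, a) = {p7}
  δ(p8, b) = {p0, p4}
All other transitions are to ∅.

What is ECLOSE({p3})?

Start with {p3}.
From p3 via ε: add p4, p6.
From p4 via ε: add p2.
From p2 via ε: add p7, p8.
No new states can be added; the closed set is {p2, p3, p4, p6, p7, p8}.

{p2, p3, p4, p6, p7, p8}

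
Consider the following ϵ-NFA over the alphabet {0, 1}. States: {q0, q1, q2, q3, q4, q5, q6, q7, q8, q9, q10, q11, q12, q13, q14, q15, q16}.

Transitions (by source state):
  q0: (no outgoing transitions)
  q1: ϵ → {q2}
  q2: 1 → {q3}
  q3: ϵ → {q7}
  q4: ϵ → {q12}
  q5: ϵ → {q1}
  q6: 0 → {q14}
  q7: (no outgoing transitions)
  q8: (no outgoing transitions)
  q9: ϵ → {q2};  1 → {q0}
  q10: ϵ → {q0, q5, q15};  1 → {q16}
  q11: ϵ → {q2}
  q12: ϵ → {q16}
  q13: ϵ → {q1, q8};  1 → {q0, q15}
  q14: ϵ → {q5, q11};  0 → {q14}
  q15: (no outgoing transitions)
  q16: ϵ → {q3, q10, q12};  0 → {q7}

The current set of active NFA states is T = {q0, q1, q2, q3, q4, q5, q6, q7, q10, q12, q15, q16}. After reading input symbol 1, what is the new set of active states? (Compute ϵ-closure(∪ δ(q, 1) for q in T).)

{q0, q1, q2, q3, q5, q7, q10, q12, q15, q16}

q2 on 1 → {q3}.
q10 on 1 → {q16}.
No 1-transition from q0, q1, q3, q4, q5, q6, q7, q12, q15, q16.
Union after reading 1: {q3, q16}.
Now take the ϵ-closure:
From q3 via ϵ: add q7.
From q16 via ϵ: add q10, q12.
From q10 via ϵ: add q0, q5, q15.
From q5 via ϵ: add q1.
From q1 via ϵ: add q2.
No new states can be added; the closed set is {q0, q1, q2, q3, q5, q7, q10, q12, q15, q16}.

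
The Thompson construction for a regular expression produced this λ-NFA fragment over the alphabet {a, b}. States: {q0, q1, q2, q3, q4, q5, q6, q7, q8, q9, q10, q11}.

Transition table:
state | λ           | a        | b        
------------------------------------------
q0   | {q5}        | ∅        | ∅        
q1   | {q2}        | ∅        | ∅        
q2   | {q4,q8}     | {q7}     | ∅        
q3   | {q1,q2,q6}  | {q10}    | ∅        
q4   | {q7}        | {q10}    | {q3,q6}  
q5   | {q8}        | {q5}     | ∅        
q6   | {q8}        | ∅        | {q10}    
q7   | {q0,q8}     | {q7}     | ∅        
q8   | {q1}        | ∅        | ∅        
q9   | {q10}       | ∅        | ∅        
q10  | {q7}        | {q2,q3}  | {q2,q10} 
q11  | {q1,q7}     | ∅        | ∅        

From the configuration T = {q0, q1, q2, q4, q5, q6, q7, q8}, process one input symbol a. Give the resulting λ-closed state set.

{q0, q1, q2, q4, q5, q7, q8, q10}

q2 on a → {q7}.
q4 on a → {q10}.
q5 on a → {q5}.
q7 on a → {q7}.
No a-transition from q0, q1, q6, q8.
Union after reading a: {q5, q7, q10}.
Now take the λ-closure:
From q5 via λ: add q8.
From q7 via λ: add q0.
From q8 via λ: add q1.
From q1 via λ: add q2.
From q2 via λ: add q4.
No new states can be added; the closed set is {q0, q1, q2, q4, q5, q7, q8, q10}.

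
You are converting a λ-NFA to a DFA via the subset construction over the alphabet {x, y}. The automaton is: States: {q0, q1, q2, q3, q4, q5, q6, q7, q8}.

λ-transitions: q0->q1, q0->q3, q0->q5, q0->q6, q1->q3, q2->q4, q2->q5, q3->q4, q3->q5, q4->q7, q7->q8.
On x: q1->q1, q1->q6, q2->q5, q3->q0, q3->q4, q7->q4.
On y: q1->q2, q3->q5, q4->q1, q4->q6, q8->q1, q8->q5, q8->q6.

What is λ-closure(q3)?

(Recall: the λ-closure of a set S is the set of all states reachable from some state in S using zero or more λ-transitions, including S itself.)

Start with {q3}.
From q3 via λ: add q4, q5.
From q4 via λ: add q7.
From q7 via λ: add q8.
No new states can be added; the closed set is {q3, q4, q5, q7, q8}.

{q3, q4, q5, q7, q8}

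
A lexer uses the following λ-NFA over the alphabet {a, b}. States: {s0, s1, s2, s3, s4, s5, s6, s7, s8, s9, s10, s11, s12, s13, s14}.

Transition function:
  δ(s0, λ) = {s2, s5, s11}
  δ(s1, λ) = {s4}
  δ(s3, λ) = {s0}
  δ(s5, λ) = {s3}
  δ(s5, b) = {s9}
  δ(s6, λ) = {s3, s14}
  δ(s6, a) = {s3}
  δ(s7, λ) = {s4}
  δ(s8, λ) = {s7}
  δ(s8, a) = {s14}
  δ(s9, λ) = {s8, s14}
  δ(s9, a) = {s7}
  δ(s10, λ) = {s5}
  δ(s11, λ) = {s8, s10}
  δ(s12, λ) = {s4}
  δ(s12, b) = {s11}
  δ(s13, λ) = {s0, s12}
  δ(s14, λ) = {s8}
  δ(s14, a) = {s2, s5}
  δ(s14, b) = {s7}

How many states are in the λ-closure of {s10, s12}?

Start with {s10, s12}.
From s10 via λ: add s5.
From s12 via λ: add s4.
From s5 via λ: add s3.
From s3 via λ: add s0.
From s0 via λ: add s2, s11.
From s11 via λ: add s8.
From s8 via λ: add s7.
λ-closure = {s0, s2, s3, s4, s5, s7, s8, s10, s11, s12}, which has 10 states.

10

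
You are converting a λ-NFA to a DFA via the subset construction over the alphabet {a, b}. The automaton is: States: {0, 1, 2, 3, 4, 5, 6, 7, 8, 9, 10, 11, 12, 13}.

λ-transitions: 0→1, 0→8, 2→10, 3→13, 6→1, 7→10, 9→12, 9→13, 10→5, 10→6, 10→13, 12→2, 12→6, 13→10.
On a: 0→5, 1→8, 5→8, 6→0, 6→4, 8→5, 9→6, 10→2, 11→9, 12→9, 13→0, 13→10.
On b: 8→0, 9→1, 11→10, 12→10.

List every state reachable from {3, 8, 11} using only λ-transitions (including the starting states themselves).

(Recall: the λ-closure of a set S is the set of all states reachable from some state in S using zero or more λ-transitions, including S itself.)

{1, 3, 5, 6, 8, 10, 11, 13}

Start with {3, 8, 11}.
From 3 via λ: add 13.
From 13 via λ: add 10.
From 10 via λ: add 5, 6.
From 6 via λ: add 1.
No new states can be added; the closed set is {1, 3, 5, 6, 8, 10, 11, 13}.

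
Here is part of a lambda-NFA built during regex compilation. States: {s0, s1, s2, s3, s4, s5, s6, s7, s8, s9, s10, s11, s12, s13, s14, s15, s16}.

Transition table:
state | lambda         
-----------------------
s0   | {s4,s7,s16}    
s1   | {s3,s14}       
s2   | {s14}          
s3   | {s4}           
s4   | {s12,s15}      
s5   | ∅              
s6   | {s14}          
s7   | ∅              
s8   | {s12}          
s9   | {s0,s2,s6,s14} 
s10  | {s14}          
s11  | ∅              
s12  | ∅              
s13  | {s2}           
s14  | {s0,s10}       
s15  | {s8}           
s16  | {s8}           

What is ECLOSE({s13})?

Start with {s13}.
From s13 via lambda: add s2.
From s2 via lambda: add s14.
From s14 via lambda: add s0, s10.
From s0 via lambda: add s4, s7, s16.
From s4 via lambda: add s12, s15.
From s16 via lambda: add s8.
No new states can be added; the closed set is {s0, s2, s4, s7, s8, s10, s12, s13, s14, s15, s16}.

{s0, s2, s4, s7, s8, s10, s12, s13, s14, s15, s16}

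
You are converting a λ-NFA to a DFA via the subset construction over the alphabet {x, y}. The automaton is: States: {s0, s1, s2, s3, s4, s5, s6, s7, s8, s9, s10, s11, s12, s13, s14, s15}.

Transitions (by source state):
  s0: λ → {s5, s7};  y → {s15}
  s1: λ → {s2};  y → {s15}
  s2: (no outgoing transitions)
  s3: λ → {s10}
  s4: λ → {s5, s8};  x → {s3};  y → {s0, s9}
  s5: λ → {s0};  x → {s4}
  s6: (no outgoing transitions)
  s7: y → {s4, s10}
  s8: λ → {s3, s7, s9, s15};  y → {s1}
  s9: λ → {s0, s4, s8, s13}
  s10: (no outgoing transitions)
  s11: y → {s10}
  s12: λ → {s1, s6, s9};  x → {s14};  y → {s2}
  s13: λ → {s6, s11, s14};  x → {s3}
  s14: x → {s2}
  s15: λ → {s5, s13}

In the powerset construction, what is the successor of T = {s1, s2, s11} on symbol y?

{s0, s5, s6, s7, s10, s11, s13, s14, s15}

s1 on y → {s15}.
s11 on y → {s10}.
No y-transition from s2.
Union after reading y: {s10, s15}.
Now take the λ-closure:
From s15 via λ: add s5, s13.
From s5 via λ: add s0.
From s13 via λ: add s6, s11, s14.
From s0 via λ: add s7.
No new states can be added; the closed set is {s0, s5, s6, s7, s10, s11, s13, s14, s15}.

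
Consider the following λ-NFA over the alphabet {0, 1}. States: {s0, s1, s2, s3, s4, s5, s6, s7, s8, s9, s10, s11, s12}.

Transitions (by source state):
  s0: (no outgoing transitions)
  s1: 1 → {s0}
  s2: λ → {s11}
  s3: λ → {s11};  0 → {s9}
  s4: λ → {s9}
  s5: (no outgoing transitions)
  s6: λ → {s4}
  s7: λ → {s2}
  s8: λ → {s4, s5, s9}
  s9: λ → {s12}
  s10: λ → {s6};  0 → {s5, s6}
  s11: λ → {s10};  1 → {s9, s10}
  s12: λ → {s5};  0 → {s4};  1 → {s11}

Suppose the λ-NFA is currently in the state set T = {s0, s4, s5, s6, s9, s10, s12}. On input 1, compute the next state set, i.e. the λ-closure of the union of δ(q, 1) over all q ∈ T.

{s4, s5, s6, s9, s10, s11, s12}

s12 on 1 → {s11}.
No 1-transition from s0, s4, s5, s6, s9, s10.
Union after reading 1: {s11}.
Now take the λ-closure:
From s11 via λ: add s10.
From s10 via λ: add s6.
From s6 via λ: add s4.
From s4 via λ: add s9.
From s9 via λ: add s12.
From s12 via λ: add s5.
No new states can be added; the closed set is {s4, s5, s6, s9, s10, s11, s12}.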